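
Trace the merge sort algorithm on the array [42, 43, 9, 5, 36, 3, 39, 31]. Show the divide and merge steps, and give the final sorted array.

Merge sort trace:

Split: [42, 43, 9, 5, 36, 3, 39, 31] -> [42, 43, 9, 5] and [36, 3, 39, 31]
  Split: [42, 43, 9, 5] -> [42, 43] and [9, 5]
    Split: [42, 43] -> [42] and [43]
    Merge: [42] + [43] -> [42, 43]
    Split: [9, 5] -> [9] and [5]
    Merge: [9] + [5] -> [5, 9]
  Merge: [42, 43] + [5, 9] -> [5, 9, 42, 43]
  Split: [36, 3, 39, 31] -> [36, 3] and [39, 31]
    Split: [36, 3] -> [36] and [3]
    Merge: [36] + [3] -> [3, 36]
    Split: [39, 31] -> [39] and [31]
    Merge: [39] + [31] -> [31, 39]
  Merge: [3, 36] + [31, 39] -> [3, 31, 36, 39]
Merge: [5, 9, 42, 43] + [3, 31, 36, 39] -> [3, 5, 9, 31, 36, 39, 42, 43]

Final sorted array: [3, 5, 9, 31, 36, 39, 42, 43]

The merge sort proceeds by recursively splitting the array and merging sorted halves.
After all merges, the sorted array is [3, 5, 9, 31, 36, 39, 42, 43].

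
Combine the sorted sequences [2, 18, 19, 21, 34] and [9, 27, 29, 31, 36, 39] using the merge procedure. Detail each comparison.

Merging process:

Compare 2 vs 9: take 2 from left. Merged: [2]
Compare 18 vs 9: take 9 from right. Merged: [2, 9]
Compare 18 vs 27: take 18 from left. Merged: [2, 9, 18]
Compare 19 vs 27: take 19 from left. Merged: [2, 9, 18, 19]
Compare 21 vs 27: take 21 from left. Merged: [2, 9, 18, 19, 21]
Compare 34 vs 27: take 27 from right. Merged: [2, 9, 18, 19, 21, 27]
Compare 34 vs 29: take 29 from right. Merged: [2, 9, 18, 19, 21, 27, 29]
Compare 34 vs 31: take 31 from right. Merged: [2, 9, 18, 19, 21, 27, 29, 31]
Compare 34 vs 36: take 34 from left. Merged: [2, 9, 18, 19, 21, 27, 29, 31, 34]
Append remaining from right: [36, 39]. Merged: [2, 9, 18, 19, 21, 27, 29, 31, 34, 36, 39]

Final merged array: [2, 9, 18, 19, 21, 27, 29, 31, 34, 36, 39]
Total comparisons: 9

The merged array is [2, 9, 18, 19, 21, 27, 29, 31, 34, 36, 39], requiring 9 comparisons. The merge step runs in O(n) time where n is the total number of elements.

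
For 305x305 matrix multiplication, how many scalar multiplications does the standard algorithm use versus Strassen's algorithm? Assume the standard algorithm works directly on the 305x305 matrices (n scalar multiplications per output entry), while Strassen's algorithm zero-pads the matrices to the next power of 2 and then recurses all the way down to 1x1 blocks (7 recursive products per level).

Matrix multiplication for 305x305 matrices:

Strassen's algorithm requires power-of-2 dimensions. Pad 305x305 to 512x512 (next power of 2).

Standard algorithm: 305^3 = 28372625 multiplications
Strassen's algorithm: 7^(log2(512)) = 7^9 = 40353607 multiplications
Difference: 28372625 - 40353607 = -11980982 (Strassen uses MORE here due to padding overhead — for small or just-over-power-of-2 n, padding can outweigh the per-level savings)

Standard: 28372625 multiplications (305^3). Strassen: 40353607 multiplications (7^9, after padding to 512x512). Strassen reduces 8 recursive multiplications to 7 at each level.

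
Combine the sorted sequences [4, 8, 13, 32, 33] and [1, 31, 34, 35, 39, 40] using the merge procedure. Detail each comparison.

Merging process:

Compare 4 vs 1: take 1 from right. Merged: [1]
Compare 4 vs 31: take 4 from left. Merged: [1, 4]
Compare 8 vs 31: take 8 from left. Merged: [1, 4, 8]
Compare 13 vs 31: take 13 from left. Merged: [1, 4, 8, 13]
Compare 32 vs 31: take 31 from right. Merged: [1, 4, 8, 13, 31]
Compare 32 vs 34: take 32 from left. Merged: [1, 4, 8, 13, 31, 32]
Compare 33 vs 34: take 33 from left. Merged: [1, 4, 8, 13, 31, 32, 33]
Append remaining from right: [34, 35, 39, 40]. Merged: [1, 4, 8, 13, 31, 32, 33, 34, 35, 39, 40]

Final merged array: [1, 4, 8, 13, 31, 32, 33, 34, 35, 39, 40]
Total comparisons: 7

The merged array is [1, 4, 8, 13, 31, 32, 33, 34, 35, 39, 40], requiring 7 comparisons. The merge step runs in O(n) time where n is the total number of elements.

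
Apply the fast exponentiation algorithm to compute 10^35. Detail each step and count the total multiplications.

Computing 10^35 by squaring (build up from 10^1; each line after the first costs one multiplication):

10^1 = 10
10^2 = (10^1)^2 = 10^2 = 100
10^4 = (10^2)^2 = 100^2 = 10000
10^8 = (10^4)^2 = 10000^2 = 100000000
10^16 = (10^8)^2 = 100000000^2 = 10000000000000000
10^17 = 10 * 10^16 = 10 * 10000000000000000 = 100000000000000000
10^34 = (10^17)^2 = 100000000000000000^2 = 10000000000000000000000000000000000
10^35 = 10 * 10^34 = 10 * 10000000000000000000000000000000000 = 100000000000000000000000000000000000

Result: 100000000000000000000000000000000000
Multiplications needed: 7 (7 lines after 10^1)

10^35 = 100000000000000000000000000000000000. Using exponentiation by squaring, this requires 7 multiplications. The key idea: if the exponent is even, square the half-power; if odd, multiply by the base once.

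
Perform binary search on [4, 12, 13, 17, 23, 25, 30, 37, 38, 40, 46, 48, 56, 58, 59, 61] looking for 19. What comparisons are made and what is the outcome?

Binary search for 19 in [4, 12, 13, 17, 23, 25, 30, 37, 38, 40, 46, 48, 56, 58, 59, 61]:

lo=0, hi=15, mid=7, arr[mid]=37 -> 37 > 19, search left half
lo=0, hi=6, mid=3, arr[mid]=17 -> 17 < 19, search right half
lo=4, hi=6, mid=5, arr[mid]=25 -> 25 > 19, search left half
lo=4, hi=4, mid=4, arr[mid]=23 -> 23 > 19, search left half
lo=4 > hi=3, target 19 not found

Binary search determines that 19 is not in the array after 4 comparisons. The search space was exhausted without finding the target.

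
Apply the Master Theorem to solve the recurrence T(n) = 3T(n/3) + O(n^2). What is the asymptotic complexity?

Master Theorem for T(n) = 3T(n/3) + O(n^2):

a = 3, b = 3, c = 2
log_b(a) = log_3(3) = 1.0000

Case 3: c = 2 > log_3(3) = 1.0000
T(n) = O(n^2) = O(n^2)

For T(n) = 3T(n/3) + O(n^2): log_3(3) = 1.0000. This is Case 3 of the Master Theorem (c > log_b(a), work dominated by root), giving O(n^2).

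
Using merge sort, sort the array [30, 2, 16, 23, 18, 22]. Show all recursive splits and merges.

Merge sort trace:

Split: [30, 2, 16, 23, 18, 22] -> [30, 2, 16] and [23, 18, 22]
  Split: [30, 2, 16] -> [30] and [2, 16]
    Split: [2, 16] -> [2] and [16]
    Merge: [2] + [16] -> [2, 16]
  Merge: [30] + [2, 16] -> [2, 16, 30]
  Split: [23, 18, 22] -> [23] and [18, 22]
    Split: [18, 22] -> [18] and [22]
    Merge: [18] + [22] -> [18, 22]
  Merge: [23] + [18, 22] -> [18, 22, 23]
Merge: [2, 16, 30] + [18, 22, 23] -> [2, 16, 18, 22, 23, 30]

Final sorted array: [2, 16, 18, 22, 23, 30]

The merge sort proceeds by recursively splitting the array and merging sorted halves.
After all merges, the sorted array is [2, 16, 18, 22, 23, 30].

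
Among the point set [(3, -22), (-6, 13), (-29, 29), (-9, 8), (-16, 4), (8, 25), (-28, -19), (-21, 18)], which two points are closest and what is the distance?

Computing all pairwise distances among 8 points:

d((3, -22), (-6, 13)) = 36.1386
d((3, -22), (-29, 29)) = 60.208
d((3, -22), (-9, 8)) = 32.311
d((3, -22), (-16, 4)) = 32.2025
d((3, -22), (8, 25)) = 47.2652
d((3, -22), (-28, -19)) = 31.1448
d((3, -22), (-21, 18)) = 46.6476
d((-6, 13), (-29, 29)) = 28.0179
d((-6, 13), (-9, 8)) = 5.831 <-- minimum
d((-6, 13), (-16, 4)) = 13.4536
d((-6, 13), (8, 25)) = 18.4391
d((-6, 13), (-28, -19)) = 38.833
d((-6, 13), (-21, 18)) = 15.8114
d((-29, 29), (-9, 8)) = 29.0
d((-29, 29), (-16, 4)) = 28.178
d((-29, 29), (8, 25)) = 37.2156
d((-29, 29), (-28, -19)) = 48.0104
d((-29, 29), (-21, 18)) = 13.6015
d((-9, 8), (-16, 4)) = 8.0623
d((-9, 8), (8, 25)) = 24.0416
d((-9, 8), (-28, -19)) = 33.0151
d((-9, 8), (-21, 18)) = 15.6205
d((-16, 4), (8, 25)) = 31.8904
d((-16, 4), (-28, -19)) = 25.9422
d((-16, 4), (-21, 18)) = 14.8661
d((8, 25), (-28, -19)) = 56.8507
d((8, 25), (-21, 18)) = 29.8329
d((-28, -19), (-21, 18)) = 37.6563

Closest pair: (-6, 13) and (-9, 8) with distance 5.831

The closest pair is (-6, 13) and (-9, 8) with Euclidean distance 5.831. For 8 points, brute-force pairwise comparison is shown above. For large n, the divide-and-conquer algorithm (sort by x, recurse on halves, check the dividing strip) achieves O(n log n).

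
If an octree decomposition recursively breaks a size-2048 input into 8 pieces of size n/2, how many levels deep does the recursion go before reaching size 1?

For divide and conquer with division factor 2:

Problem sizes at each level:
Level 0: 2048
Level 1: 1024
Level 2: 512
Level 3: 256
Level 4: 128
Level 5: 64
Level 6: 32
Level 7: 16
Level 8: 8
Level 9: 4
Level 10: 2
Level 11: 1

The root is level 0 and the size-1 base case is level 11 (the tree spans levels 0 through 11, i.e. 12 levels counting the root), so the depth is the number of divisions: log_2(2048) = 11

The recursion tree depth is log_2(2048) = 11. At each level, the problem size is divided by 2, so it takes 11 divisions to reduce to a base case of size 1. The algorithm makes 8 recursive calls at each level.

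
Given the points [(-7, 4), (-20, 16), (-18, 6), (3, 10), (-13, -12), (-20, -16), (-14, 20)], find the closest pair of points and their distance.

Computing all pairwise distances among 7 points:

d((-7, 4), (-20, 16)) = 17.6918
d((-7, 4), (-18, 6)) = 11.1803
d((-7, 4), (3, 10)) = 11.6619
d((-7, 4), (-13, -12)) = 17.088
d((-7, 4), (-20, -16)) = 23.8537
d((-7, 4), (-14, 20)) = 17.4642
d((-20, 16), (-18, 6)) = 10.198
d((-20, 16), (3, 10)) = 23.7697
d((-20, 16), (-13, -12)) = 28.8617
d((-20, 16), (-20, -16)) = 32.0
d((-20, 16), (-14, 20)) = 7.2111 <-- minimum
d((-18, 6), (3, 10)) = 21.3776
d((-18, 6), (-13, -12)) = 18.6815
d((-18, 6), (-20, -16)) = 22.0907
d((-18, 6), (-14, 20)) = 14.5602
d((3, 10), (-13, -12)) = 27.2029
d((3, 10), (-20, -16)) = 34.7131
d((3, 10), (-14, 20)) = 19.7231
d((-13, -12), (-20, -16)) = 8.0623
d((-13, -12), (-14, 20)) = 32.0156
d((-20, -16), (-14, 20)) = 36.4966

Closest pair: (-20, 16) and (-14, 20) with distance 7.2111

The closest pair is (-20, 16) and (-14, 20) with Euclidean distance 7.2111. For 7 points, brute-force pairwise comparison is shown above. For large n, the divide-and-conquer algorithm (sort by x, recurse on halves, check the dividing strip) achieves O(n log n).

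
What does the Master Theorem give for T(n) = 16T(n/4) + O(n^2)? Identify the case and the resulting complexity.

Master Theorem for T(n) = 16T(n/4) + O(n^2):

a = 16, b = 4, c = 2
log_b(a) = log_4(16) = 2.0000

Case 2: c = 2 = log_4(16) = 2.0000
T(n) = O(n^2 log n) = O(n^2 log n)

For T(n) = 16T(n/4) + O(n^2): log_4(16) = 2.0000. This is Case 2 of the Master Theorem (c = log_b(a), equal work at all levels), giving O(n^2 log n).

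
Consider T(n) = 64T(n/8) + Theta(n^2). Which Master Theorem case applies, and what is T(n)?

Master Theorem for T(n) = 64T(n/8) + O(n^2):

a = 64, b = 8, c = 2
log_b(a) = log_8(64) = 2.0000

Case 2: c = 2 = log_8(64) = 2.0000
T(n) = O(n^2 log n) = O(n^2 log n)

For T(n) = 64T(n/8) + O(n^2): log_8(64) = 2.0000. This is Case 2 of the Master Theorem (c = log_b(a), equal work at all levels), giving O(n^2 log n).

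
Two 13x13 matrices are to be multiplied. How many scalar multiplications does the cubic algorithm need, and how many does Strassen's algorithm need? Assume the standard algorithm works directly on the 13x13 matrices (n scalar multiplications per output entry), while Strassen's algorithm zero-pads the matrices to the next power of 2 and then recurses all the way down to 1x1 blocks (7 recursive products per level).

Matrix multiplication for 13x13 matrices:

Strassen's algorithm requires power-of-2 dimensions. Pad 13x13 to 16x16 (next power of 2).

Standard algorithm: 13^3 = 2197 multiplications
Strassen's algorithm: 7^(log2(16)) = 7^4 = 2401 multiplications
Difference: 2197 - 2401 = -204 (Strassen uses MORE here due to padding overhead — for small or just-over-power-of-2 n, padding can outweigh the per-level savings)

Standard: 2197 multiplications (13^3). Strassen: 2401 multiplications (7^4, after padding to 16x16). Strassen reduces 8 recursive multiplications to 7 at each level.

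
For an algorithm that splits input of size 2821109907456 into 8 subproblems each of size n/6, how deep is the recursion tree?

For divide and conquer with division factor 6:

Problem sizes at each level:
Level 0: 2821109907456
Level 1: 470184984576
Level 2: 78364164096
Level 3: 13060694016
Level 4: 2176782336
Level 5: 362797056
Level 6: 60466176
Level 7: 10077696
Level 8: 1679616
Level 9: 279936
Level 10: 46656
Level 11: 7776
Level 12: 1296
Level 13: 216
Level 14: 36
Level 15: 6
Level 16: 1

The root is level 0 and the size-1 base case is level 16 (the tree spans levels 0 through 16, i.e. 17 levels counting the root), so the depth is the number of divisions: log_6(2821109907456) = 16

The recursion tree depth is log_6(2821109907456) = 16. At each level, the problem size is divided by 6, so it takes 16 divisions to reduce to a base case of size 1. The algorithm makes 8 recursive calls at each level.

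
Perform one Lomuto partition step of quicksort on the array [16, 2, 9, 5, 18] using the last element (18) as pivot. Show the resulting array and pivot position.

Lomuto partition with pivot = 18:

Initial array: [16, 2, 9, 5, 18]

arr[0]=16 <= 18: swap with position 0, array becomes [16, 2, 9, 5, 18]
arr[1]=2 <= 18: swap with position 1, array becomes [16, 2, 9, 5, 18]
arr[2]=9 <= 18: swap with position 2, array becomes [16, 2, 9, 5, 18]
arr[3]=5 <= 18: swap with position 3, array becomes [16, 2, 9, 5, 18]

Place pivot at position 4: [16, 2, 9, 5, 18]
Pivot position: 4

After partitioning with pivot 18, the array becomes [16, 2, 9, 5, 18]. The pivot is placed at index 4. All elements to the left of the pivot are <= 18, and all elements to the right are > 18.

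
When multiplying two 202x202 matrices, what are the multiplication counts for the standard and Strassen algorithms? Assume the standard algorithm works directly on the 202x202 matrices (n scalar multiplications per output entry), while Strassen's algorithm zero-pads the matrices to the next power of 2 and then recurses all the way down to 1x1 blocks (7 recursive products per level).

Matrix multiplication for 202x202 matrices:

Strassen's algorithm requires power-of-2 dimensions. Pad 202x202 to 256x256 (next power of 2).

Standard algorithm: 202^3 = 8242408 multiplications
Strassen's algorithm: 7^(log2(256)) = 7^8 = 5764801 multiplications
Savings: 8242408 - 5764801 = 2477607 multiplications

Standard: 8242408 multiplications (202^3). Strassen: 5764801 multiplications (7^8, after padding to 256x256). Strassen reduces 8 recursive multiplications to 7 at each level.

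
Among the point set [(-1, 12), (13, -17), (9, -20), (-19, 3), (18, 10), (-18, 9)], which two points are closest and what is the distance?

Computing all pairwise distances among 6 points:

d((-1, 12), (13, -17)) = 32.2025
d((-1, 12), (9, -20)) = 33.5261
d((-1, 12), (-19, 3)) = 20.1246
d((-1, 12), (18, 10)) = 19.105
d((-1, 12), (-18, 9)) = 17.2627
d((13, -17), (9, -20)) = 5.0 <-- minimum
d((13, -17), (-19, 3)) = 37.7359
d((13, -17), (18, 10)) = 27.4591
d((13, -17), (-18, 9)) = 40.4599
d((9, -20), (-19, 3)) = 36.2353
d((9, -20), (18, 10)) = 31.3209
d((9, -20), (-18, 9)) = 39.6232
d((-19, 3), (18, 10)) = 37.6563
d((-19, 3), (-18, 9)) = 6.0828
d((18, 10), (-18, 9)) = 36.0139

Closest pair: (13, -17) and (9, -20) with distance 5.0

The closest pair is (13, -17) and (9, -20) with Euclidean distance 5.0. For 6 points, brute-force pairwise comparison is shown above. For large n, the divide-and-conquer algorithm (sort by x, recurse on halves, check the dividing strip) achieves O(n log n).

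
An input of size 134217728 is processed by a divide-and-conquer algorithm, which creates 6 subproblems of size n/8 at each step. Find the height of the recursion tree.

For divide and conquer with division factor 8:

Problem sizes at each level:
Level 0: 134217728
Level 1: 16777216
Level 2: 2097152
Level 3: 262144
Level 4: 32768
Level 5: 4096
Level 6: 512
Level 7: 64
Level 8: 8
Level 9: 1

The root is level 0 and the size-1 base case is level 9 (the tree spans levels 0 through 9, i.e. 10 levels counting the root), so the depth is the number of divisions: log_8(134217728) = 9

The recursion tree depth is log_8(134217728) = 9. At each level, the problem size is divided by 8, so it takes 9 divisions to reduce to a base case of size 1. The algorithm makes 6 recursive calls at each level.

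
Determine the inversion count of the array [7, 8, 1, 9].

Finding inversions in [7, 8, 1, 9]:

(0, 2): arr[0]=7 > arr[2]=1
(1, 2): arr[1]=8 > arr[2]=1

Total inversions: 2

The array has 2 inversion(s): (0,2), (1,2). Each pair (i,j) satisfies i < j and arr[i] > arr[j].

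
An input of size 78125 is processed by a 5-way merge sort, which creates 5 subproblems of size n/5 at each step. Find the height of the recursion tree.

For divide and conquer with division factor 5:

Problem sizes at each level:
Level 0: 78125
Level 1: 15625
Level 2: 3125
Level 3: 625
Level 4: 125
Level 5: 25
Level 6: 5
Level 7: 1

The root is level 0 and the size-1 base case is level 7 (the tree spans levels 0 through 7, i.e. 8 levels counting the root), so the depth is the number of divisions: log_5(78125) = 7

The recursion tree depth is log_5(78125) = 7. At each level, the problem size is divided by 5, so it takes 7 divisions to reduce to a base case of size 1. The algorithm makes 5 recursive calls at each level.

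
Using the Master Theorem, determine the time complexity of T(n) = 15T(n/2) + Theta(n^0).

Master Theorem for T(n) = 15T(n/2) + O(n^0):

a = 15, b = 2, c = 0
log_b(a) = log_2(15) = 3.9069

Case 1: c = 0 < log_2(15) = 3.9069
T(n) = O(n^(log_2 15))

For T(n) = 15T(n/2) + O(n^0): log_2(15) = 3.9069. This is Case 1 of the Master Theorem (c < log_b(a), work dominated by leaves), giving O(n^(log_2 15)).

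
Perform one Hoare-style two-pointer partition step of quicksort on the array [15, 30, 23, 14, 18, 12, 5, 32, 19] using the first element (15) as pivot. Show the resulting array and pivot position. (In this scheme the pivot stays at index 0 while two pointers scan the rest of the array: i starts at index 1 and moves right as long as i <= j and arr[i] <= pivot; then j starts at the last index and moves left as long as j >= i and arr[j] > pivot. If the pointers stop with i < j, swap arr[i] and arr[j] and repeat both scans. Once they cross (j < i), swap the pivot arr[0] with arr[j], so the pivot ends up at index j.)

Hoare-style two-pointer partition with pivot = 15:

Initial array: [15, 30, 23, 14, 18, 12, 5, 32, 19]

Pointers start at i = 1, j = 8.
i stops at index 1 (arr[1]=30 > 15), j stops at index 6 (arr[6]=5 <= 15): swap arr[1] and arr[6], array becomes [15, 5, 23, 14, 18, 12, 30, 32, 19]
i stops at index 2 (arr[2]=23 > 15), j stops at index 5 (arr[5]=12 <= 15): swap arr[2] and arr[5], array becomes [15, 5, 12, 14, 18, 23, 30, 32, 19]
i ends at 4, j ends at 3: the pointers have crossed (j < i), so scanning stops.

Swap pivot arr[0] with arr[3] to place pivot at position 3: [14, 5, 12, 15, 18, 23, 30, 32, 19]
Pivot position: 3

After partitioning with pivot 15, the array becomes [14, 5, 12, 15, 18, 23, 30, 32, 19]. The pivot is placed at index 3. All elements to the left of the pivot are <= 15, and all elements to the right are > 15.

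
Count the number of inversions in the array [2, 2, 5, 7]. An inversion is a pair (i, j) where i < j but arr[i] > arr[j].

Finding inversions in [2, 2, 5, 7]:


Total inversions: 0

The array has 0 inversions. It is already sorted.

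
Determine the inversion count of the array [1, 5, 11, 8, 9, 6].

Finding inversions in [1, 5, 11, 8, 9, 6]:

(2, 3): arr[2]=11 > arr[3]=8
(2, 4): arr[2]=11 > arr[4]=9
(2, 5): arr[2]=11 > arr[5]=6
(3, 5): arr[3]=8 > arr[5]=6
(4, 5): arr[4]=9 > arr[5]=6

Total inversions: 5

The array has 5 inversion(s): (2,3), (2,4), (2,5), (3,5), (4,5). Each pair (i,j) satisfies i < j and arr[i] > arr[j].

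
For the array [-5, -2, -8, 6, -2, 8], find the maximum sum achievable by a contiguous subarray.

Using Kadane's algorithm on [-5, -2, -8, 6, -2, 8]:

Scanning through the array:
Position 1 (value -2): max_ending_here = -2, max_so_far = -2
Position 2 (value -8): max_ending_here = -8, max_so_far = -2
Position 3 (value 6): max_ending_here = 6, max_so_far = 6
Position 4 (value -2): max_ending_here = 4, max_so_far = 6
Position 5 (value 8): max_ending_here = 12, max_so_far = 12

Maximum subarray: [6, -2, 8]
Maximum sum: 12

The maximum subarray is [6, -2, 8] with sum 12. This subarray runs from index 3 to index 5.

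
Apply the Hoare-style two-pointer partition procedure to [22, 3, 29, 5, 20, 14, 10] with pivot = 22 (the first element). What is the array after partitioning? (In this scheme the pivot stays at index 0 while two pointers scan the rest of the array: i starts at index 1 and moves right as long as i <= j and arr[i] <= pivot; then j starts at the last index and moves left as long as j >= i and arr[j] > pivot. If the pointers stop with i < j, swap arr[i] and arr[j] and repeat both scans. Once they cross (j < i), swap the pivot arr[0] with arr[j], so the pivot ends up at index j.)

Hoare-style two-pointer partition with pivot = 22:

Initial array: [22, 3, 29, 5, 20, 14, 10]

Pointers start at i = 1, j = 6.
i stops at index 2 (arr[2]=29 > 22), j stops at index 6 (arr[6]=10 <= 22): swap arr[2] and arr[6], array becomes [22, 3, 10, 5, 20, 14, 29]
i ends at 6, j ends at 5: the pointers have crossed (j < i), so scanning stops.

Swap pivot arr[0] with arr[5] to place pivot at position 5: [14, 3, 10, 5, 20, 22, 29]
Pivot position: 5

After partitioning with pivot 22, the array becomes [14, 3, 10, 5, 20, 22, 29]. The pivot is placed at index 5. All elements to the left of the pivot are <= 22, and all elements to the right are > 22.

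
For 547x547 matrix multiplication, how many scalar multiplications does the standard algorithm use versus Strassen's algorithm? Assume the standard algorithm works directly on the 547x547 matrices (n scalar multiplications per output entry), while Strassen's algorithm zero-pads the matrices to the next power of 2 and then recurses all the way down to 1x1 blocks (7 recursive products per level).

Matrix multiplication for 547x547 matrices:

Strassen's algorithm requires power-of-2 dimensions. Pad 547x547 to 1024x1024 (next power of 2).

Standard algorithm: 547^3 = 163667323 multiplications
Strassen's algorithm: 7^(log2(1024)) = 7^10 = 282475249 multiplications
Difference: 163667323 - 282475249 = -118807926 (Strassen uses MORE here due to padding overhead — for small or just-over-power-of-2 n, padding can outweigh the per-level savings)

Standard: 163667323 multiplications (547^3). Strassen: 282475249 multiplications (7^10, after padding to 1024x1024). Strassen reduces 8 recursive multiplications to 7 at each level.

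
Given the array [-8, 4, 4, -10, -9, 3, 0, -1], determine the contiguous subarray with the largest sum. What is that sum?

Using Kadane's algorithm on [-8, 4, 4, -10, -9, 3, 0, -1]:

Scanning through the array:
Position 1 (value 4): max_ending_here = 4, max_so_far = 4
Position 2 (value 4): max_ending_here = 8, max_so_far = 8
Position 3 (value -10): max_ending_here = -2, max_so_far = 8
Position 4 (value -9): max_ending_here = -9, max_so_far = 8
Position 5 (value 3): max_ending_here = 3, max_so_far = 8
Position 6 (value 0): max_ending_here = 3, max_so_far = 8
Position 7 (value -1): max_ending_here = 2, max_so_far = 8

Maximum subarray: [4, 4]
Maximum sum: 8

The maximum subarray is [4, 4] with sum 8. This subarray runs from index 1 to index 2.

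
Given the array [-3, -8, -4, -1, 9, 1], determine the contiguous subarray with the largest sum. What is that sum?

Using Kadane's algorithm on [-3, -8, -4, -1, 9, 1]:

Scanning through the array:
Position 1 (value -8): max_ending_here = -8, max_so_far = -3
Position 2 (value -4): max_ending_here = -4, max_so_far = -3
Position 3 (value -1): max_ending_here = -1, max_so_far = -1
Position 4 (value 9): max_ending_here = 9, max_so_far = 9
Position 5 (value 1): max_ending_here = 10, max_so_far = 10

Maximum subarray: [9, 1]
Maximum sum: 10

The maximum subarray is [9, 1] with sum 10. This subarray runs from index 4 to index 5.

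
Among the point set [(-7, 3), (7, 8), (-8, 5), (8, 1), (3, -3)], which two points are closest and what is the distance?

Computing all pairwise distances among 5 points:

d((-7, 3), (7, 8)) = 14.8661
d((-7, 3), (-8, 5)) = 2.2361 <-- minimum
d((-7, 3), (8, 1)) = 15.1327
d((-7, 3), (3, -3)) = 11.6619
d((7, 8), (-8, 5)) = 15.2971
d((7, 8), (8, 1)) = 7.0711
d((7, 8), (3, -3)) = 11.7047
d((-8, 5), (8, 1)) = 16.4924
d((-8, 5), (3, -3)) = 13.6015
d((8, 1), (3, -3)) = 6.4031

Closest pair: (-7, 3) and (-8, 5) with distance 2.2361

The closest pair is (-7, 3) and (-8, 5) with Euclidean distance 2.2361. For 5 points, brute-force pairwise comparison is shown above. For large n, the divide-and-conquer algorithm (sort by x, recurse on halves, check the dividing strip) achieves O(n log n).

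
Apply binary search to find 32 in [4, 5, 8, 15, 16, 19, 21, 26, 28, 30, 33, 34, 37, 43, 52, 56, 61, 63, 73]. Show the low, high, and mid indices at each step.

Binary search for 32 in [4, 5, 8, 15, 16, 19, 21, 26, 28, 30, 33, 34, 37, 43, 52, 56, 61, 63, 73]:

lo=0, hi=18, mid=9, arr[mid]=30 -> 30 < 32, search right half
lo=10, hi=18, mid=14, arr[mid]=52 -> 52 > 32, search left half
lo=10, hi=13, mid=11, arr[mid]=34 -> 34 > 32, search left half
lo=10, hi=10, mid=10, arr[mid]=33 -> 33 > 32, search left half
lo=10 > hi=9, target 32 not found

Binary search determines that 32 is not in the array after 4 comparisons. The search space was exhausted without finding the target.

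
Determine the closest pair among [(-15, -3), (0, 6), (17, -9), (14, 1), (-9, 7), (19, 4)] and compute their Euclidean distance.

Computing all pairwise distances among 6 points:

d((-15, -3), (0, 6)) = 17.4929
d((-15, -3), (17, -9)) = 32.5576
d((-15, -3), (14, 1)) = 29.2746
d((-15, -3), (-9, 7)) = 11.6619
d((-15, -3), (19, 4)) = 34.7131
d((0, 6), (17, -9)) = 22.6716
d((0, 6), (14, 1)) = 14.8661
d((0, 6), (-9, 7)) = 9.0554
d((0, 6), (19, 4)) = 19.105
d((17, -9), (14, 1)) = 10.4403
d((17, -9), (-9, 7)) = 30.5287
d((17, -9), (19, 4)) = 13.1529
d((14, 1), (-9, 7)) = 23.7697
d((14, 1), (19, 4)) = 5.831 <-- minimum
d((-9, 7), (19, 4)) = 28.1603

Closest pair: (14, 1) and (19, 4) with distance 5.831

The closest pair is (14, 1) and (19, 4) with Euclidean distance 5.831. For 6 points, brute-force pairwise comparison is shown above. For large n, the divide-and-conquer algorithm (sort by x, recurse on halves, check the dividing strip) achieves O(n log n).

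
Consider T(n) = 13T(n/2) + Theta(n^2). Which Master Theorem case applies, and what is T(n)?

Master Theorem for T(n) = 13T(n/2) + O(n^2):

a = 13, b = 2, c = 2
log_b(a) = log_2(13) = 3.7004

Case 1: c = 2 < log_2(13) = 3.7004
T(n) = O(n^(log_2 13))

For T(n) = 13T(n/2) + O(n^2): log_2(13) = 3.7004. This is Case 1 of the Master Theorem (c < log_b(a), work dominated by leaves), giving O(n^(log_2 13)).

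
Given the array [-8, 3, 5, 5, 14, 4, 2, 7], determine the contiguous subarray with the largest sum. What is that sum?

Using Kadane's algorithm on [-8, 3, 5, 5, 14, 4, 2, 7]:

Scanning through the array:
Position 1 (value 3): max_ending_here = 3, max_so_far = 3
Position 2 (value 5): max_ending_here = 8, max_so_far = 8
Position 3 (value 5): max_ending_here = 13, max_so_far = 13
Position 4 (value 14): max_ending_here = 27, max_so_far = 27
Position 5 (value 4): max_ending_here = 31, max_so_far = 31
Position 6 (value 2): max_ending_here = 33, max_so_far = 33
Position 7 (value 7): max_ending_here = 40, max_so_far = 40

Maximum subarray: [3, 5, 5, 14, 4, 2, 7]
Maximum sum: 40

The maximum subarray is [3, 5, 5, 14, 4, 2, 7] with sum 40. This subarray runs from index 1 to index 7.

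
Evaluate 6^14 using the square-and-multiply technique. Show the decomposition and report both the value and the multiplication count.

Computing 6^14 by squaring (build up from 6^1; each line after the first costs one multiplication):

6^1 = 6
6^2 = (6^1)^2 = 6^2 = 36
6^3 = 6 * 6^2 = 6 * 36 = 216
6^6 = (6^3)^2 = 216^2 = 46656
6^7 = 6 * 6^6 = 6 * 46656 = 279936
6^14 = (6^7)^2 = 279936^2 = 78364164096

Result: 78364164096
Multiplications needed: 5 (5 lines after 6^1)

6^14 = 78364164096. Using exponentiation by squaring, this requires 5 multiplications. The key idea: if the exponent is even, square the half-power; if odd, multiply by the base once.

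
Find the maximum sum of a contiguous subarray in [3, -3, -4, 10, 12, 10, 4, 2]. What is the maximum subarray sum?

Using Kadane's algorithm on [3, -3, -4, 10, 12, 10, 4, 2]:

Scanning through the array:
Position 1 (value -3): max_ending_here = 0, max_so_far = 3
Position 2 (value -4): max_ending_here = -4, max_so_far = 3
Position 3 (value 10): max_ending_here = 10, max_so_far = 10
Position 4 (value 12): max_ending_here = 22, max_so_far = 22
Position 5 (value 10): max_ending_here = 32, max_so_far = 32
Position 6 (value 4): max_ending_here = 36, max_so_far = 36
Position 7 (value 2): max_ending_here = 38, max_so_far = 38

Maximum subarray: [10, 12, 10, 4, 2]
Maximum sum: 38

The maximum subarray is [10, 12, 10, 4, 2] with sum 38. This subarray runs from index 3 to index 7.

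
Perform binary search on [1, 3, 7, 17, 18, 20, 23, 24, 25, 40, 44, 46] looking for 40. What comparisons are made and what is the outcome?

Binary search for 40 in [1, 3, 7, 17, 18, 20, 23, 24, 25, 40, 44, 46]:

lo=0, hi=11, mid=5, arr[mid]=20 -> 20 < 40, search right half
lo=6, hi=11, mid=8, arr[mid]=25 -> 25 < 40, search right half
lo=9, hi=11, mid=10, arr[mid]=44 -> 44 > 40, search left half
lo=9, hi=9, mid=9, arr[mid]=40 -> Found target at index 9!

Binary search finds 40 at index 9 after 4 comparisons. The search repeatedly halves the search space by comparing with the middle element.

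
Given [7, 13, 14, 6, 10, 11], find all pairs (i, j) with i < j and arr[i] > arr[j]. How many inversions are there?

Finding inversions in [7, 13, 14, 6, 10, 11]:

(0, 3): arr[0]=7 > arr[3]=6
(1, 3): arr[1]=13 > arr[3]=6
(1, 4): arr[1]=13 > arr[4]=10
(1, 5): arr[1]=13 > arr[5]=11
(2, 3): arr[2]=14 > arr[3]=6
(2, 4): arr[2]=14 > arr[4]=10
(2, 5): arr[2]=14 > arr[5]=11

Total inversions: 7

The array has 7 inversion(s): (0,3), (1,3), (1,4), (1,5), (2,3), (2,4), (2,5). Each pair (i,j) satisfies i < j and arr[i] > arr[j].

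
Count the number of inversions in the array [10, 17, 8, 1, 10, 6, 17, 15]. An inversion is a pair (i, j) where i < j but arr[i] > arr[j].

Finding inversions in [10, 17, 8, 1, 10, 6, 17, 15]:

(0, 2): arr[0]=10 > arr[2]=8
(0, 3): arr[0]=10 > arr[3]=1
(0, 5): arr[0]=10 > arr[5]=6
(1, 2): arr[1]=17 > arr[2]=8
(1, 3): arr[1]=17 > arr[3]=1
(1, 4): arr[1]=17 > arr[4]=10
(1, 5): arr[1]=17 > arr[5]=6
(1, 7): arr[1]=17 > arr[7]=15
(2, 3): arr[2]=8 > arr[3]=1
(2, 5): arr[2]=8 > arr[5]=6
(4, 5): arr[4]=10 > arr[5]=6
(6, 7): arr[6]=17 > arr[7]=15

Total inversions: 12

The array has 12 inversion(s): (0,2), (0,3), (0,5), (1,2), (1,3), (1,4), (1,5), (1,7), (2,3), (2,5), (4,5), (6,7). Each pair (i,j) satisfies i < j and arr[i] > arr[j].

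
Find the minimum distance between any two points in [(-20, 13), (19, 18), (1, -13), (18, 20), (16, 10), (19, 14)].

Computing all pairwise distances among 6 points:

d((-20, 13), (19, 18)) = 39.3192
d((-20, 13), (1, -13)) = 33.4215
d((-20, 13), (18, 20)) = 38.6394
d((-20, 13), (16, 10)) = 36.1248
d((-20, 13), (19, 14)) = 39.0128
d((19, 18), (1, -13)) = 35.8469
d((19, 18), (18, 20)) = 2.2361 <-- minimum
d((19, 18), (16, 10)) = 8.544
d((19, 18), (19, 14)) = 4.0
d((1, -13), (18, 20)) = 37.1214
d((1, -13), (16, 10)) = 27.4591
d((1, -13), (19, 14)) = 32.45
d((18, 20), (16, 10)) = 10.198
d((18, 20), (19, 14)) = 6.0828
d((16, 10), (19, 14)) = 5.0

Closest pair: (19, 18) and (18, 20) with distance 2.2361

The closest pair is (19, 18) and (18, 20) with Euclidean distance 2.2361. For 6 points, brute-force pairwise comparison is shown above. For large n, the divide-and-conquer algorithm (sort by x, recurse on halves, check the dividing strip) achieves O(n log n).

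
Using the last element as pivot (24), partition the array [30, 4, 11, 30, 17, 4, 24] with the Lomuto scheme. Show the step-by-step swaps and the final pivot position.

Lomuto partition with pivot = 24:

Initial array: [30, 4, 11, 30, 17, 4, 24]

arr[0]=30 > 24: no swap
arr[1]=4 <= 24: swap with position 0, array becomes [4, 30, 11, 30, 17, 4, 24]
arr[2]=11 <= 24: swap with position 1, array becomes [4, 11, 30, 30, 17, 4, 24]
arr[3]=30 > 24: no swap
arr[4]=17 <= 24: swap with position 2, array becomes [4, 11, 17, 30, 30, 4, 24]
arr[5]=4 <= 24: swap with position 3, array becomes [4, 11, 17, 4, 30, 30, 24]

Place pivot at position 4: [4, 11, 17, 4, 24, 30, 30]
Pivot position: 4

After partitioning with pivot 24, the array becomes [4, 11, 17, 4, 24, 30, 30]. The pivot is placed at index 4. All elements to the left of the pivot are <= 24, and all elements to the right are > 24.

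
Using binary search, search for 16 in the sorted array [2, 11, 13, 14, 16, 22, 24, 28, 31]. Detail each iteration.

Binary search for 16 in [2, 11, 13, 14, 16, 22, 24, 28, 31]:

lo=0, hi=8, mid=4, arr[mid]=16 -> Found target at index 4!

Binary search finds 16 at index 4 after 1 comparisons. The search repeatedly halves the search space by comparing with the middle element.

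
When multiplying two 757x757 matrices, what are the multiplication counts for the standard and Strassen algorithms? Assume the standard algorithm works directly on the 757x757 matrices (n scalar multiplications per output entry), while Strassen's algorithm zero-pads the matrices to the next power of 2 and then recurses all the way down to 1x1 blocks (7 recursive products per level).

Matrix multiplication for 757x757 matrices:

Strassen's algorithm requires power-of-2 dimensions. Pad 757x757 to 1024x1024 (next power of 2).

Standard algorithm: 757^3 = 433798093 multiplications
Strassen's algorithm: 7^(log2(1024)) = 7^10 = 282475249 multiplications
Savings: 433798093 - 282475249 = 151322844 multiplications

Standard: 433798093 multiplications (757^3). Strassen: 282475249 multiplications (7^10, after padding to 1024x1024). Strassen reduces 8 recursive multiplications to 7 at each level.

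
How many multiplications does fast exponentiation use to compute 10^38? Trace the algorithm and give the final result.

Computing 10^38 by squaring (build up from 10^1; each line after the first costs one multiplication):

10^1 = 10
10^2 = (10^1)^2 = 10^2 = 100
10^4 = (10^2)^2 = 100^2 = 10000
10^8 = (10^4)^2 = 10000^2 = 100000000
10^9 = 10 * 10^8 = 10 * 100000000 = 1000000000
10^18 = (10^9)^2 = 1000000000^2 = 1000000000000000000
10^19 = 10 * 10^18 = 10 * 1000000000000000000 = 10000000000000000000
10^38 = (10^19)^2 = 10000000000000000000^2 = 100000000000000000000000000000000000000

Result: 100000000000000000000000000000000000000
Multiplications needed: 7 (7 lines after 10^1)

10^38 = 100000000000000000000000000000000000000. Using exponentiation by squaring, this requires 7 multiplications. The key idea: if the exponent is even, square the half-power; if odd, multiply by the base once.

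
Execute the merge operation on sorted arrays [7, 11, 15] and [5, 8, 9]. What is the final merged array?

Merging process:

Compare 7 vs 5: take 5 from right. Merged: [5]
Compare 7 vs 8: take 7 from left. Merged: [5, 7]
Compare 11 vs 8: take 8 from right. Merged: [5, 7, 8]
Compare 11 vs 9: take 9 from right. Merged: [5, 7, 8, 9]
Append remaining from left: [11, 15]. Merged: [5, 7, 8, 9, 11, 15]

Final merged array: [5, 7, 8, 9, 11, 15]
Total comparisons: 4

The merged array is [5, 7, 8, 9, 11, 15], requiring 4 comparisons. The merge step runs in O(n) time where n is the total number of elements.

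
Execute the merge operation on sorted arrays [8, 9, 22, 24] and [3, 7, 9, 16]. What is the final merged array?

Merging process:

Compare 8 vs 3: take 3 from right. Merged: [3]
Compare 8 vs 7: take 7 from right. Merged: [3, 7]
Compare 8 vs 9: take 8 from left. Merged: [3, 7, 8]
Compare 9 vs 9: take 9 from left. Merged: [3, 7, 8, 9]
Compare 22 vs 9: take 9 from right. Merged: [3, 7, 8, 9, 9]
Compare 22 vs 16: take 16 from right. Merged: [3, 7, 8, 9, 9, 16]
Append remaining from left: [22, 24]. Merged: [3, 7, 8, 9, 9, 16, 22, 24]

Final merged array: [3, 7, 8, 9, 9, 16, 22, 24]
Total comparisons: 6

The merged array is [3, 7, 8, 9, 9, 16, 22, 24], requiring 6 comparisons. The merge step runs in O(n) time where n is the total number of elements.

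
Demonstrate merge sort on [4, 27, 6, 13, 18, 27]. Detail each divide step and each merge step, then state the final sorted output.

Merge sort trace:

Split: [4, 27, 6, 13, 18, 27] -> [4, 27, 6] and [13, 18, 27]
  Split: [4, 27, 6] -> [4] and [27, 6]
    Split: [27, 6] -> [27] and [6]
    Merge: [27] + [6] -> [6, 27]
  Merge: [4] + [6, 27] -> [4, 6, 27]
  Split: [13, 18, 27] -> [13] and [18, 27]
    Split: [18, 27] -> [18] and [27]
    Merge: [18] + [27] -> [18, 27]
  Merge: [13] + [18, 27] -> [13, 18, 27]
Merge: [4, 6, 27] + [13, 18, 27] -> [4, 6, 13, 18, 27, 27]

Final sorted array: [4, 6, 13, 18, 27, 27]

The merge sort proceeds by recursively splitting the array and merging sorted halves.
After all merges, the sorted array is [4, 6, 13, 18, 27, 27].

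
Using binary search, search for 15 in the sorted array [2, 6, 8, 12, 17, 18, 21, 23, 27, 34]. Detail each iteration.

Binary search for 15 in [2, 6, 8, 12, 17, 18, 21, 23, 27, 34]:

lo=0, hi=9, mid=4, arr[mid]=17 -> 17 > 15, search left half
lo=0, hi=3, mid=1, arr[mid]=6 -> 6 < 15, search right half
lo=2, hi=3, mid=2, arr[mid]=8 -> 8 < 15, search right half
lo=3, hi=3, mid=3, arr[mid]=12 -> 12 < 15, search right half
lo=4 > hi=3, target 15 not found

Binary search determines that 15 is not in the array after 4 comparisons. The search space was exhausted without finding the target.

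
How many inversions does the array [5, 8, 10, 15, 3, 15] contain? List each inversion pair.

Finding inversions in [5, 8, 10, 15, 3, 15]:

(0, 4): arr[0]=5 > arr[4]=3
(1, 4): arr[1]=8 > arr[4]=3
(2, 4): arr[2]=10 > arr[4]=3
(3, 4): arr[3]=15 > arr[4]=3

Total inversions: 4

The array has 4 inversion(s): (0,4), (1,4), (2,4), (3,4). Each pair (i,j) satisfies i < j and arr[i] > arr[j].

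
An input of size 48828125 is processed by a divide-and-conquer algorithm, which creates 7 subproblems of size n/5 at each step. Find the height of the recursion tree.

For divide and conquer with division factor 5:

Problem sizes at each level:
Level 0: 48828125
Level 1: 9765625
Level 2: 1953125
Level 3: 390625
Level 4: 78125
Level 5: 15625
Level 6: 3125
Level 7: 625
Level 8: 125
Level 9: 25
Level 10: 5
Level 11: 1

The root is level 0 and the size-1 base case is level 11 (the tree spans levels 0 through 11, i.e. 12 levels counting the root), so the depth is the number of divisions: log_5(48828125) = 11

The recursion tree depth is log_5(48828125) = 11. At each level, the problem size is divided by 5, so it takes 11 divisions to reduce to a base case of size 1. The algorithm makes 7 recursive calls at each level.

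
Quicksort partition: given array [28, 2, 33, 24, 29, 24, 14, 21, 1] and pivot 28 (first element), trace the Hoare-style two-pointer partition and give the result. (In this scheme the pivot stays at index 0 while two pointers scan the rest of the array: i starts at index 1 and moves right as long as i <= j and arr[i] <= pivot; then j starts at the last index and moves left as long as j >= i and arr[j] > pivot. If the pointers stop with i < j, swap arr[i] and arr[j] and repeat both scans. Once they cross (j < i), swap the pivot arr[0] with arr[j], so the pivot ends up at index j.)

Hoare-style two-pointer partition with pivot = 28:

Initial array: [28, 2, 33, 24, 29, 24, 14, 21, 1]

Pointers start at i = 1, j = 8.
i stops at index 2 (arr[2]=33 > 28), j stops at index 8 (arr[8]=1 <= 28): swap arr[2] and arr[8], array becomes [28, 2, 1, 24, 29, 24, 14, 21, 33]
i stops at index 4 (arr[4]=29 > 28), j stops at index 7 (arr[7]=21 <= 28): swap arr[4] and arr[7], array becomes [28, 2, 1, 24, 21, 24, 14, 29, 33]
i ends at 7, j ends at 6: the pointers have crossed (j < i), so scanning stops.

Swap pivot arr[0] with arr[6] to place pivot at position 6: [14, 2, 1, 24, 21, 24, 28, 29, 33]
Pivot position: 6

After partitioning with pivot 28, the array becomes [14, 2, 1, 24, 21, 24, 28, 29, 33]. The pivot is placed at index 6. All elements to the left of the pivot are <= 28, and all elements to the right are > 28.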